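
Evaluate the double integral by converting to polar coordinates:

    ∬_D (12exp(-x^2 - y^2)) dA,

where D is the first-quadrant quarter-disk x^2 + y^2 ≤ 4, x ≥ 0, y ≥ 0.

The region D is 0 ≤ r ≤ 2, 0 ≤ θ ≤ π/2 in polar coordinates, where x = r cos(θ), y = r sin(θ), and dA = r dr dθ.

Under the substitution, the integrand becomes 12exp(-r^2), so

    ∬_D (12exp(-x^2 - y^2)) dA = ∫_{0}^{π/2} ∫_{0}^{2} (12exp(-r^2)) · r dr dθ.

Inner integral (in r): ∫_{0}^{2} (12exp(-r^2)) · r dr = 6 - 6exp(-4).

Outer integral (in θ): ∫_{0}^{π/2} (6 - 6exp(-4)) dθ = -3π exp(-4) + 3π.

Therefore ∬_D (12exp(-x^2 - y^2)) dA = -3π exp(-4) + 3π.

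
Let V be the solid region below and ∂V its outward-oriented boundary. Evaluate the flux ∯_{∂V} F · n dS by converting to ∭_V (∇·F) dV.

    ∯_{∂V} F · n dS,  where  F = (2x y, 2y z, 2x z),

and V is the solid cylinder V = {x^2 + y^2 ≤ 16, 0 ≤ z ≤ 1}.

By the divergence theorem,

    ∯_{∂V} F · n dS = ∭_V (∇ · F) dV.

Compute the divergence:
    ∇ · F = ∂F_x/∂x + ∂F_y/∂y + ∂F_z/∂z = 2y + 2z + 2x = 2x + 2y + 2z.

In cylindrical coordinates, x = r cos(θ), y = r sin(θ), z = z, dV = r dr dθ dz, with 0 ≤ r ≤ 4, 0 ≤ θ ≤ 2π, 0 ≤ z ≤ 1.

The integrand, after substitution and multiplying by the volume element, becomes (2sqrt(2)r sin(θ + π/4) + 2z) · r, so

    ∭_V (∇·F) dV = ∫_0^{2π} ∫_0^{4} ∫_0^{1} (2sqrt(2)r sin(θ + π/4) + 2z) · r dz dr dθ.

Inner (z from 0 to 1): r (2sqrt(2)r sin(θ + π/4) + 1).
Middle (r from 0 to 4): 128sqrt(2)sin(θ + π/4)/3 + 8.
Outer (θ from 0 to 2π): 16π.

Therefore ∯_{∂V} F · n dS = 16π.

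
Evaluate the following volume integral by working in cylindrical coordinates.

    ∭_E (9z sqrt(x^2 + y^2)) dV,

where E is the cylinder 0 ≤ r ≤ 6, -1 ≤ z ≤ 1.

In cylindrical coordinates, x = r cos(θ), y = r sin(θ), z = z, and dV = r dr dθ dz.

The integrand becomes 9r z, so

    ∭_E (9z sqrt(x^2 + y^2)) dV = ∫_{0}^{2π} ∫_{0}^{6} ∫_{-1}^{1} (9r z) · r dz dr dθ.

Inner (z): 0.
Middle (r from 0 to 6): 0.
Outer (θ): 0.

Therefore the triple integral equals 0.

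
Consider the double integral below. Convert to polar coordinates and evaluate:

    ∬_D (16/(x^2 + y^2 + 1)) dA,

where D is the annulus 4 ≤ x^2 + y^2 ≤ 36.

The region D is 2 ≤ r ≤ 6, 0 ≤ θ ≤ 2π in polar coordinates, where x = r cos(θ), y = r sin(θ), and dA = r dr dθ.

Under the substitution, the integrand becomes 16/(r^2 + 1), so

    ∬_D (16/(x^2 + y^2 + 1)) dA = ∫_{0}^{2π} ∫_{2}^{6} (16/(r^2 + 1)) · r dr dθ.

Inner integral (in r): ∫_{2}^{6} (16/(r^2 + 1)) · r dr = log(3512479453921/390625).

Outer integral (in θ): ∫_{0}^{2π} (log(3512479453921/390625)) dθ = log((3512479453921/390625)^(2π)).

Therefore ∬_D (16/(x^2 + y^2 + 1)) dA = log((3512479453921/390625)^(2π)).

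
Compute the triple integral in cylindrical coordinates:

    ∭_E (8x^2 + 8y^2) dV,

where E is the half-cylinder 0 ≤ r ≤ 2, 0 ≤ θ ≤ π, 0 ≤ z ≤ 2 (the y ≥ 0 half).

In cylindrical coordinates, x = r cos(θ), y = r sin(θ), z = z, and dV = r dr dθ dz.

The integrand becomes 8r^2, so

    ∭_E (8x^2 + 8y^2) dV = ∫_{0}^{π} ∫_{0}^{2} ∫_{0}^{2} (8r^2) · r dz dr dθ.

Inner (z): 16r^3.
Middle (r from 0 to 2): 64.
Outer (θ): 64π.

Therefore the triple integral equals 64π.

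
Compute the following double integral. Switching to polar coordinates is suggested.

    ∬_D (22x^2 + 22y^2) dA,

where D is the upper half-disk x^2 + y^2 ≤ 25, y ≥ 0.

The region D is 0 ≤ r ≤ 5, 0 ≤ θ ≤ π in polar coordinates, where x = r cos(θ), y = r sin(θ), and dA = r dr dθ.

Under the substitution, the integrand becomes 22r^2, so

    ∬_D (22x^2 + 22y^2) dA = ∫_{0}^{π} ∫_{0}^{5} (22r^2) · r dr dθ.

Inner integral (in r): ∫_{0}^{5} (22r^2) · r dr = 6875/2.

Outer integral (in θ): ∫_{0}^{π} (6875/2) dθ = 6875π/2.

Therefore ∬_D (22x^2 + 22y^2) dA = 6875π/2.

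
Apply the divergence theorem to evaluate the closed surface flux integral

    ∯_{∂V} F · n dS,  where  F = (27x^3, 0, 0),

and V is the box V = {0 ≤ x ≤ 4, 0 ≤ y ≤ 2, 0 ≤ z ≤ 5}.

By the divergence theorem,

    ∯_{∂V} F · n dS = ∭_V (∇ · F) dV.

Compute the divergence:
    ∇ · F = ∂F_x/∂x + ∂F_y/∂y + ∂F_z/∂z = 81x^2 + 0 + 0 = 81x^2.

V is a rectangular box, so dV = dx dy dz with 0 ≤ x ≤ 4, 0 ≤ y ≤ 2, 0 ≤ z ≤ 5.

Integrate (81x^2) over V as an iterated integral:

    ∭_V (∇·F) dV = ∫_0^{4} ∫_0^{2} ∫_0^{5} (81x^2) dz dy dx.

Inner (z from 0 to 5): 405x^2.
Middle (y from 0 to 2): 810x^2.
Outer (x from 0 to 4): 17280.

Therefore ∯_{∂V} F · n dS = 17280.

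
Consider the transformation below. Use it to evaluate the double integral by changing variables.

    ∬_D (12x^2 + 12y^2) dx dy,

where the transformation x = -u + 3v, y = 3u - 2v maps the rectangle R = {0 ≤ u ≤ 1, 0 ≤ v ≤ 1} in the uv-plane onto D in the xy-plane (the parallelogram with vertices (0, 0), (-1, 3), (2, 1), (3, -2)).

Compute the Jacobian determinant of (x, y) with respect to (u, v):

    ∂(x,y)/∂(u,v) = | -1  3 | = (-1)(-2) - (3)(3) = -7.
                   | 3  -2 |

Its absolute value is |J| = 7 (the area scaling factor).

Substituting x = -u + 3v, y = 3u - 2v into the integrand,

    12x^2 + 12y^2 → 120u^2 - 216u v + 156v^2,

so the integral becomes

    ∬_R (120u^2 - 216u v + 156v^2) · |J| du dv = ∫_0^1 ∫_0^1 (840u^2 - 1512u v + 1092v^2) dv du.

Inner (v): 840u^2 - 756u + 364.
Outer (u): 266.

Therefore ∬_D (12x^2 + 12y^2) dx dy = 266.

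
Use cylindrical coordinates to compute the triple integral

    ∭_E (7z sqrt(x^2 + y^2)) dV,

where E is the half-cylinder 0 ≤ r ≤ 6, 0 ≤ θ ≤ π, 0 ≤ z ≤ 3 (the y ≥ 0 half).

In cylindrical coordinates, x = r cos(θ), y = r sin(θ), z = z, and dV = r dr dθ dz.

The integrand becomes 7r z, so

    ∭_E (7z sqrt(x^2 + y^2)) dV = ∫_{0}^{π} ∫_{0}^{6} ∫_{0}^{3} (7r z) · r dz dr dθ.

Inner (z): 63r^2/2.
Middle (r from 0 to 6): 2268.
Outer (θ): 2268π.

Therefore the triple integral equals 2268π.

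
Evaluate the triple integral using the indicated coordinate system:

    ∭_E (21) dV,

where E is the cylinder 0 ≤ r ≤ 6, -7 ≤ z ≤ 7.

In cylindrical coordinates, x = r cos(θ), y = r sin(θ), z = z, and dV = r dr dθ dz.

The integrand becomes 21, so

    ∭_E (21) dV = ∫_{0}^{2π} ∫_{0}^{6} ∫_{-7}^{7} (21) · r dz dr dθ.

Inner (z): 294r.
Middle (r from 0 to 6): 5292.
Outer (θ): 10584π.

Therefore the triple integral equals 10584π.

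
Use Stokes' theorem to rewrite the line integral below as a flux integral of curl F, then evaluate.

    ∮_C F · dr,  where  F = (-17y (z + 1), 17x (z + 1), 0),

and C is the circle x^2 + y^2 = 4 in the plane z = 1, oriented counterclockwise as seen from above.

Let S be the flat disk x^2 + y^2 ≤ 4 in the plane z = 1, with upward unit normal n̂ = ẑ. By Stokes' theorem,

    ∮_C F · dr = ∬_S (∇ × F) · n̂ dS = ∬_D (curl F)_z dA,

where D is the disk x^2 + y^2 ≤ 4.

Compute the curl of F = (-17y (z + 1), 17x (z + 1), 0):
    (∇ × F)_x = ∂F_z/∂y - ∂F_y/∂z = -17x,
    (∇ × F)_y = ∂F_x/∂z - ∂F_z/∂x = -17y,
    (∇ × F)_z = ∂F_y/∂x - ∂F_x/∂y = 34z + 34.

On z = 1, (curl F)_z = 68.

Convert to polar (x = r cos θ, y = r sin θ, dA = r dr dθ); the integrand becomes 68, so

    ∬_D (curl F)_z dA = ∫_0^{2π} ∫_0^{2} (68) · r dr dθ.

Inner (r from 0 to 2): 136.
Outer (θ from 0 to 2π): 272π.

Therefore ∮_C F · dr = 272π.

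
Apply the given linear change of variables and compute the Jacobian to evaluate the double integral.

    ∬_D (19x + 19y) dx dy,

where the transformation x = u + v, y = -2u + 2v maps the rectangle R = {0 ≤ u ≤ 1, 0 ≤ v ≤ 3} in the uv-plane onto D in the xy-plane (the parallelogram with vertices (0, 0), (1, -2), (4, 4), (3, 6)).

Compute the Jacobian determinant of (x, y) with respect to (u, v):

    ∂(x,y)/∂(u,v) = | 1  1 | = (1)(2) - (1)(-2) = 4.
                   | -2  2 |

Its absolute value is |J| = 4 (the area scaling factor).

Substituting x = u + v, y = -2u + 2v into the integrand,

    19x + 19y → -19u + 57v,

so the integral becomes

    ∬_R (-19u + 57v) · |J| du dv = ∫_0^1 ∫_0^3 (-76u + 228v) dv du.

Inner (v): 1026 - 228u.
Outer (u): 912.

Therefore ∬_D (19x + 19y) dx dy = 912.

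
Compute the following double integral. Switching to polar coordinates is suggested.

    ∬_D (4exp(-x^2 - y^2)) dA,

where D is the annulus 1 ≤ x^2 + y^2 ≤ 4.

The region D is 1 ≤ r ≤ 2, 0 ≤ θ ≤ 2π in polar coordinates, where x = r cos(θ), y = r sin(θ), and dA = r dr dθ.

Under the substitution, the integrand becomes 4exp(-r^2), so

    ∬_D (4exp(-x^2 - y^2)) dA = ∫_{0}^{2π} ∫_{1}^{2} (4exp(-r^2)) · r dr dθ.

Inner integral (in r): ∫_{1}^{2} (4exp(-r^2)) · r dr = -(2 - 2exp(3))exp(-4).

Outer integral (in θ): ∫_{0}^{2π} (-(2 - 2exp(3))exp(-4)) dθ = -4π (1 - exp(3))exp(-4).

Therefore ∬_D (4exp(-x^2 - y^2)) dA = -4π (1 - exp(3))exp(-4).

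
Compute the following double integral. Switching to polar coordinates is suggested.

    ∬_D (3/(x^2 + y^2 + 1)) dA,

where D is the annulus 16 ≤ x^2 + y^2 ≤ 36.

The region D is 4 ≤ r ≤ 6, 0 ≤ θ ≤ 2π in polar coordinates, where x = r cos(θ), y = r sin(θ), and dA = r dr dθ.

Under the substitution, the integrand becomes 3/(r^2 + 1), so

    ∬_D (3/(x^2 + y^2 + 1)) dA = ∫_{0}^{2π} ∫_{4}^{6} (3/(r^2 + 1)) · r dr dθ.

Inner integral (in r): ∫_{4}^{6} (3/(r^2 + 1)) · r dr = log(37sqrt(629)/289).

Outer integral (in θ): ∫_{0}^{2π} (log(37sqrt(629)/289)) dθ = log((37sqrt(629)/289)^(2π)).

Therefore ∬_D (3/(x^2 + y^2 + 1)) dA = log((37sqrt(629)/289)^(2π)).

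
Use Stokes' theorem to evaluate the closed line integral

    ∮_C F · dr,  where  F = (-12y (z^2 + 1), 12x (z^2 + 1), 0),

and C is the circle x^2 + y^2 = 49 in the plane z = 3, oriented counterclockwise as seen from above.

Let S be the flat disk x^2 + y^2 ≤ 49 in the plane z = 3, with upward unit normal n̂ = ẑ. By Stokes' theorem,

    ∮_C F · dr = ∬_S (∇ × F) · n̂ dS = ∬_D (curl F)_z dA,

where D is the disk x^2 + y^2 ≤ 49.

Compute the curl of F = (-12y (z^2 + 1), 12x (z^2 + 1), 0):
    (∇ × F)_x = ∂F_z/∂y - ∂F_y/∂z = -24x z,
    (∇ × F)_y = ∂F_x/∂z - ∂F_z/∂x = -24y z,
    (∇ × F)_z = ∂F_y/∂x - ∂F_x/∂y = 24z^2 + 24.

On z = 3, (curl F)_z = 240.

Convert to polar (x = r cos θ, y = r sin θ, dA = r dr dθ); the integrand becomes 240, so

    ∬_D (curl F)_z dA = ∫_0^{2π} ∫_0^{7} (240) · r dr dθ.

Inner (r from 0 to 7): 5880.
Outer (θ from 0 to 2π): 11760π.

Therefore ∮_C F · dr = 11760π.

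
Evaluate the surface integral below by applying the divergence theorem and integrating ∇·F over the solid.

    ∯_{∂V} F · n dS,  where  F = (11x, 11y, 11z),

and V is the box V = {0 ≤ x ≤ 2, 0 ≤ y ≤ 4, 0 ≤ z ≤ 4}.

By the divergence theorem,

    ∯_{∂V} F · n dS = ∭_V (∇ · F) dV.

Compute the divergence:
    ∇ · F = ∂F_x/∂x + ∂F_y/∂y + ∂F_z/∂z = 11 + 11 + 11 = 33.

V is a rectangular box, so dV = dx dy dz with 0 ≤ x ≤ 2, 0 ≤ y ≤ 4, 0 ≤ z ≤ 4.

Integrate (33) over V as an iterated integral:

    ∭_V (∇·F) dV = ∫_0^{2} ∫_0^{4} ∫_0^{4} (33) dz dy dx.

Inner (z from 0 to 4): 132.
Middle (y from 0 to 4): 528.
Outer (x from 0 to 2): 1056.

Therefore ∯_{∂V} F · n dS = 1056.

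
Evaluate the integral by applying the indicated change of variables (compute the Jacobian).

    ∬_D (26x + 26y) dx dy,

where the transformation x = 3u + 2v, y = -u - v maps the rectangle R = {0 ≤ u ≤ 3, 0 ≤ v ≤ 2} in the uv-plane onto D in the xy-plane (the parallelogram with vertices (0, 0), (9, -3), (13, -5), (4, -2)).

Compute the Jacobian determinant of (x, y) with respect to (u, v):

    ∂(x,y)/∂(u,v) = | 3  2 | = (3)(-1) - (2)(-1) = -1.
                   | -1  -1 |

Its absolute value is |J| = 1 (the area scaling factor).

Substituting x = 3u + 2v, y = -u - v into the integrand,

    26x + 26y → 52u + 26v,

so the integral becomes

    ∬_R (52u + 26v) · |J| du dv = ∫_0^3 ∫_0^2 (52u + 26v) dv du.

Inner (v): 104u + 52.
Outer (u): 624.

Therefore ∬_D (26x + 26y) dx dy = 624.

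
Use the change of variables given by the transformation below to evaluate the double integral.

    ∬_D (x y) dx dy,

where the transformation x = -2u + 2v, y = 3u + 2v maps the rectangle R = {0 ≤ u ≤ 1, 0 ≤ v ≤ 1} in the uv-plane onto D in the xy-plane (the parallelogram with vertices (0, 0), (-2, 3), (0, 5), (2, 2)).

Compute the Jacobian determinant of (x, y) with respect to (u, v):

    ∂(x,y)/∂(u,v) = | -2  2 | = (-2)(2) - (2)(3) = -10.
                   | 3  2 |

Its absolute value is |J| = 10 (the area scaling factor).

Substituting x = -2u + 2v, y = 3u + 2v into the integrand,

    x y → -6u^2 + 2u v + 4v^2,

so the integral becomes

    ∬_R (-6u^2 + 2u v + 4v^2) · |J| du dv = ∫_0^1 ∫_0^1 (-60u^2 + 20u v + 40v^2) dv du.

Inner (v): -60u^2 + 10u + 40/3.
Outer (u): -5/3.

Therefore ∬_D (x y) dx dy = -5/3.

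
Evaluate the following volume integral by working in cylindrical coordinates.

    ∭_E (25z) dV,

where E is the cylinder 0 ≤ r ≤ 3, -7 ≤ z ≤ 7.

In cylindrical coordinates, x = r cos(θ), y = r sin(θ), z = z, and dV = r dr dθ dz.

The integrand becomes 25z, so

    ∭_E (25z) dV = ∫_{0}^{2π} ∫_{0}^{3} ∫_{-7}^{7} (25z) · r dz dr dθ.

Inner (z): 0.
Middle (r from 0 to 3): 0.
Outer (θ): 0.

Therefore the triple integral equals 0.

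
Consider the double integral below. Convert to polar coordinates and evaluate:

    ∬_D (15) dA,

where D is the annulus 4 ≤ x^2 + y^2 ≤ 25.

The region D is 2 ≤ r ≤ 5, 0 ≤ θ ≤ 2π in polar coordinates, where x = r cos(θ), y = r sin(θ), and dA = r dr dθ.

Under the substitution, the integrand becomes 15, so

    ∬_D (15) dA = ∫_{0}^{2π} ∫_{2}^{5} (15) · r dr dθ.

Inner integral (in r): ∫_{2}^{5} (15) · r dr = 315/2.

Outer integral (in θ): ∫_{0}^{2π} (315/2) dθ = 315π.

Therefore ∬_D (15) dA = 315π.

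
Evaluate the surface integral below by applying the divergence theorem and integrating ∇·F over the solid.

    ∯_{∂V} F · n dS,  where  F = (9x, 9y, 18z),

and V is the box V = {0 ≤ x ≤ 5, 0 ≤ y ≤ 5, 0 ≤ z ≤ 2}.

By the divergence theorem,

    ∯_{∂V} F · n dS = ∭_V (∇ · F) dV.

Compute the divergence:
    ∇ · F = ∂F_x/∂x + ∂F_y/∂y + ∂F_z/∂z = 9 + 9 + 18 = 36.

V is a rectangular box, so dV = dx dy dz with 0 ≤ x ≤ 5, 0 ≤ y ≤ 5, 0 ≤ z ≤ 2.

Integrate (36) over V as an iterated integral:

    ∭_V (∇·F) dV = ∫_0^{5} ∫_0^{5} ∫_0^{2} (36) dz dy dx.

Inner (z from 0 to 2): 72.
Middle (y from 0 to 5): 360.
Outer (x from 0 to 5): 1800.

Therefore ∯_{∂V} F · n dS = 1800.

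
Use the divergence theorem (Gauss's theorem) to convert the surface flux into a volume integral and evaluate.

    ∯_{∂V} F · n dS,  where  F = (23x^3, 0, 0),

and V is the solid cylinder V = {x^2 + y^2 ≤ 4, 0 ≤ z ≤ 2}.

By the divergence theorem,

    ∯_{∂V} F · n dS = ∭_V (∇ · F) dV.

Compute the divergence:
    ∇ · F = ∂F_x/∂x + ∂F_y/∂y + ∂F_z/∂z = 69x^2 + 0 + 0 = 69x^2.

In cylindrical coordinates, x = r cos(θ), y = r sin(θ), z = z, dV = r dr dθ dz, with 0 ≤ r ≤ 2, 0 ≤ θ ≤ 2π, 0 ≤ z ≤ 2.

The integrand, after substitution and multiplying by the volume element, becomes (69r^2cos(θ)^2) · r, so

    ∭_V (∇·F) dV = ∫_0^{2π} ∫_0^{2} ∫_0^{2} (69r^2cos(θ)^2) · r dz dr dθ.

Inner (z from 0 to 2): 138r^3cos(θ)^2.
Middle (r from 0 to 2): 552cos(θ)^2.
Outer (θ from 0 to 2π): 552π.

Therefore ∯_{∂V} F · n dS = 552π.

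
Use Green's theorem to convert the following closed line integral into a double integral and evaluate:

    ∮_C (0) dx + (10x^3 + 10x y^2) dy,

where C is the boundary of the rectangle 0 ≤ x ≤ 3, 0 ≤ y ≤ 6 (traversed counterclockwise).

Green's theorem converts the closed line integral into a double integral over the enclosed region D:

    ∮_C P dx + Q dy = ∬_D (∂Q/∂x - ∂P/∂y) dA.

Here P = 0, Q = 10x^3 + 10x y^2, so

    ∂Q/∂x = 30x^2 + 10y^2,    ∂P/∂y = 0,
    ∂Q/∂x - ∂P/∂y = 30x^2 + 10y^2.

D is the region 0 ≤ x ≤ 3, 0 ≤ y ≤ 6. Evaluating the double integral:

    ∬_D (30x^2 + 10y^2) dA = ∫_0^{3} ∫_0^{6} (30x^2 + 10y^2) dy dx.

Inner (y from 0 to 6): 180x^2 + 720.
Outer (x from 0 to 3): 3780.

Therefore ∮_C P dx + Q dy = 3780.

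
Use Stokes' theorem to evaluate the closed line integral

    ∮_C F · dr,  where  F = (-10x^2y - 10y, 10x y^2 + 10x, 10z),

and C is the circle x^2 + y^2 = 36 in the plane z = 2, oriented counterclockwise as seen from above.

Let S be the flat disk x^2 + y^2 ≤ 36 in the plane z = 2, with upward unit normal n̂ = ẑ. By Stokes' theorem,

    ∮_C F · dr = ∬_S (∇ × F) · n̂ dS = ∬_D (curl F)_z dA,

where D is the disk x^2 + y^2 ≤ 36.

Compute the curl of F = (-10x^2y - 10y, 10x y^2 + 10x, 10z):
    (∇ × F)_x = ∂F_z/∂y - ∂F_y/∂z = 0,
    (∇ × F)_y = ∂F_x/∂z - ∂F_z/∂x = 0,
    (∇ × F)_z = ∂F_y/∂x - ∂F_x/∂y = 10x^2 + 10y^2 + 20.

On z = 2, (curl F)_z = 10x^2 + 10y^2 + 20.

Convert to polar (x = r cos θ, y = r sin θ, dA = r dr dθ); the integrand becomes 10r^2 + 20, so

    ∬_D (curl F)_z dA = ∫_0^{2π} ∫_0^{6} (10r^2 + 20) · r dr dθ.

Inner (r from 0 to 6): 3600.
Outer (θ from 0 to 2π): 7200π.

Therefore ∮_C F · dr = 7200π.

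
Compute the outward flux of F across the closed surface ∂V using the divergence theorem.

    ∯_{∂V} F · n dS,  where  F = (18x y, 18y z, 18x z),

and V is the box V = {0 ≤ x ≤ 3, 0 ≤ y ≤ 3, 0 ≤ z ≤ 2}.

By the divergence theorem,

    ∯_{∂V} F · n dS = ∭_V (∇ · F) dV.

Compute the divergence:
    ∇ · F = ∂F_x/∂x + ∂F_y/∂y + ∂F_z/∂z = 18y + 18z + 18x = 18x + 18y + 18z.

V is a rectangular box, so dV = dx dy dz with 0 ≤ x ≤ 3, 0 ≤ y ≤ 3, 0 ≤ z ≤ 2.

Integrate (18x + 18y + 18z) over V as an iterated integral:

    ∭_V (∇·F) dV = ∫_0^{3} ∫_0^{3} ∫_0^{2} (18x + 18y + 18z) dz dy dx.

Inner (z from 0 to 2): 36x + 36y + 36.
Middle (y from 0 to 3): 108x + 270.
Outer (x from 0 to 3): 1296.

Therefore ∯_{∂V} F · n dS = 1296.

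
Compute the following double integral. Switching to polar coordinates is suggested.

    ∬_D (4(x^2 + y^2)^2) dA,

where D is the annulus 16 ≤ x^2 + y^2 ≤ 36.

The region D is 4 ≤ r ≤ 6, 0 ≤ θ ≤ 2π in polar coordinates, where x = r cos(θ), y = r sin(θ), and dA = r dr dθ.

Under the substitution, the integrand becomes 4r^4, so

    ∬_D (4(x^2 + y^2)^2) dA = ∫_{0}^{2π} ∫_{4}^{6} (4r^4) · r dr dθ.

Inner integral (in r): ∫_{4}^{6} (4r^4) · r dr = 85120/3.

Outer integral (in θ): ∫_{0}^{2π} (85120/3) dθ = 170240π/3.

Therefore ∬_D (4(x^2 + y^2)^2) dA = 170240π/3.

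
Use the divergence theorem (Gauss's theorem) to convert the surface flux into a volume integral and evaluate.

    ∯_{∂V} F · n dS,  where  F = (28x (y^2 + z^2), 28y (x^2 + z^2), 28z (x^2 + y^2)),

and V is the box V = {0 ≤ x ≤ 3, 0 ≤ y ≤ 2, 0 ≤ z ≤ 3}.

By the divergence theorem,

    ∯_{∂V} F · n dS = ∭_V (∇ · F) dV.

Compute the divergence:
    ∇ · F = ∂F_x/∂x + ∂F_y/∂y + ∂F_z/∂z = 28y^2 + 28z^2 + 28x^2 + 28z^2 + 28x^2 + 28y^2 = 56x^2 + 56y^2 + 56z^2.

V is a rectangular box, so dV = dx dy dz with 0 ≤ x ≤ 3, 0 ≤ y ≤ 2, 0 ≤ z ≤ 3.

Integrate (56x^2 + 56y^2 + 56z^2) over V as an iterated integral:

    ∭_V (∇·F) dV = ∫_0^{3} ∫_0^{2} ∫_0^{3} (56x^2 + 56y^2 + 56z^2) dz dy dx.

Inner (z from 0 to 3): 168x^2 + 168y^2 + 504.
Middle (y from 0 to 2): 336x^2 + 1456.
Outer (x from 0 to 3): 7392.

Therefore ∯_{∂V} F · n dS = 7392.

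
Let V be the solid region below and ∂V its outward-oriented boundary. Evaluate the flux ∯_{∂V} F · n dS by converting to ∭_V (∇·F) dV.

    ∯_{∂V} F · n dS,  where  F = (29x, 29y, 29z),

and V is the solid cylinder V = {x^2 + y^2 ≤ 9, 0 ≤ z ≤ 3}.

By the divergence theorem,

    ∯_{∂V} F · n dS = ∭_V (∇ · F) dV.

Compute the divergence:
    ∇ · F = ∂F_x/∂x + ∂F_y/∂y + ∂F_z/∂z = 29 + 29 + 29 = 87.

In cylindrical coordinates, x = r cos(θ), y = r sin(θ), z = z, dV = r dr dθ dz, with 0 ≤ r ≤ 3, 0 ≤ θ ≤ 2π, 0 ≤ z ≤ 3.

The integrand, after substitution and multiplying by the volume element, becomes (87) · r, so

    ∭_V (∇·F) dV = ∫_0^{2π} ∫_0^{3} ∫_0^{3} (87) · r dz dr dθ.

Inner (z from 0 to 3): 261r.
Middle (r from 0 to 3): 2349/2.
Outer (θ from 0 to 2π): 2349π.

Therefore ∯_{∂V} F · n dS = 2349π.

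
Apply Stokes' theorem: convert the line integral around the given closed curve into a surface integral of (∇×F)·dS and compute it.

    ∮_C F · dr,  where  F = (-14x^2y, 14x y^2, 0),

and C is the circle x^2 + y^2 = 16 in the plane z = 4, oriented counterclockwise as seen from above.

Let S be the flat disk x^2 + y^2 ≤ 16 in the plane z = 4, with upward unit normal n̂ = ẑ. By Stokes' theorem,

    ∮_C F · dr = ∬_S (∇ × F) · n̂ dS = ∬_D (curl F)_z dA,

where D is the disk x^2 + y^2 ≤ 16.

Compute the curl of F = (-14x^2y, 14x y^2, 0):
    (∇ × F)_x = ∂F_z/∂y - ∂F_y/∂z = 0,
    (∇ × F)_y = ∂F_x/∂z - ∂F_z/∂x = 0,
    (∇ × F)_z = ∂F_y/∂x - ∂F_x/∂y = 14x^2 + 14y^2.

On z = 4, (curl F)_z = 14x^2 + 14y^2.

Convert to polar (x = r cos θ, y = r sin θ, dA = r dr dθ); the integrand becomes 14r^2, so

    ∬_D (curl F)_z dA = ∫_0^{2π} ∫_0^{4} (14r^2) · r dr dθ.

Inner (r from 0 to 4): 896.
Outer (θ from 0 to 2π): 1792π.

Therefore ∮_C F · dr = 1792π.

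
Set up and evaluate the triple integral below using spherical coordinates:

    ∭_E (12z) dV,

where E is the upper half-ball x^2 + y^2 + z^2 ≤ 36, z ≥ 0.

In spherical coordinates, x = ρ sin(φ) cos(θ), y = ρ sin(φ) sin(θ), z = ρ cos(φ), and dV = ρ^2 sin(φ) dρ dφ dθ.

The integrand becomes 12ρ cos(φ), so

    ∭_E (12z) dV = ∫_{0}^{2π} ∫_{0}^{π/2} ∫_{0}^{6} (12ρ cos(φ)) · ρ^2 sin(φ) dρ dφ dθ.

Inner (ρ): 1944sin(2φ).
Middle (φ): 1944.
Outer (θ): 3888π.

Therefore the triple integral equals 3888π.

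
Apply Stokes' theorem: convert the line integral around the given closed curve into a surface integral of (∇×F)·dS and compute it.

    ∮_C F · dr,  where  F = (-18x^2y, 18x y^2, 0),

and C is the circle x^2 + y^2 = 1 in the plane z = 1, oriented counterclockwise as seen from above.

Let S be the flat disk x^2 + y^2 ≤ 1 in the plane z = 1, with upward unit normal n̂ = ẑ. By Stokes' theorem,

    ∮_C F · dr = ∬_S (∇ × F) · n̂ dS = ∬_D (curl F)_z dA,

where D is the disk x^2 + y^2 ≤ 1.

Compute the curl of F = (-18x^2y, 18x y^2, 0):
    (∇ × F)_x = ∂F_z/∂y - ∂F_y/∂z = 0,
    (∇ × F)_y = ∂F_x/∂z - ∂F_z/∂x = 0,
    (∇ × F)_z = ∂F_y/∂x - ∂F_x/∂y = 18x^2 + 18y^2.

On z = 1, (curl F)_z = 18x^2 + 18y^2.

Convert to polar (x = r cos θ, y = r sin θ, dA = r dr dθ); the integrand becomes 18r^2, so

    ∬_D (curl F)_z dA = ∫_0^{2π} ∫_0^{1} (18r^2) · r dr dθ.

Inner (r from 0 to 1): 9/2.
Outer (θ from 0 to 2π): 9π.

Therefore ∮_C F · dr = 9π.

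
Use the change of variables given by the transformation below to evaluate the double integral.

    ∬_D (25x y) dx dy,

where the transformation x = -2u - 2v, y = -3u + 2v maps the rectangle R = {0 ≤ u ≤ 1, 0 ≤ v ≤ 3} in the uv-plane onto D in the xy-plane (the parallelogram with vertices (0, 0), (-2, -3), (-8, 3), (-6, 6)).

Compute the Jacobian determinant of (x, y) with respect to (u, v):

    ∂(x,y)/∂(u,v) = | -2  -2 | = (-2)(2) - (-2)(-3) = -10.
                   | -3  2 |

Its absolute value is |J| = 10 (the area scaling factor).

Substituting x = -2u - 2v, y = -3u + 2v into the integrand,

    25x y → 150u^2 + 50u v - 100v^2,

so the integral becomes

    ∬_R (150u^2 + 50u v - 100v^2) · |J| du dv = ∫_0^1 ∫_0^3 (1500u^2 + 500u v - 1000v^2) dv du.

Inner (v): 4500u^2 + 2250u - 9000.
Outer (u): -6375.

Therefore ∬_D (25x y) dx dy = -6375.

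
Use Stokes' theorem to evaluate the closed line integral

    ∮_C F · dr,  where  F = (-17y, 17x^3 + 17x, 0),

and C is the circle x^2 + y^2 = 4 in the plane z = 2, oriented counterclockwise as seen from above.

Let S be the flat disk x^2 + y^2 ≤ 4 in the plane z = 2, with upward unit normal n̂ = ẑ. By Stokes' theorem,

    ∮_C F · dr = ∬_S (∇ × F) · n̂ dS = ∬_D (curl F)_z dA,

where D is the disk x^2 + y^2 ≤ 4.

Compute the curl of F = (-17y, 17x^3 + 17x, 0):
    (∇ × F)_x = ∂F_z/∂y - ∂F_y/∂z = 0,
    (∇ × F)_y = ∂F_x/∂z - ∂F_z/∂x = 0,
    (∇ × F)_z = ∂F_y/∂x - ∂F_x/∂y = 51x^2 + 34.

On z = 2, (curl F)_z = 51x^2 + 34.

Convert to polar (x = r cos θ, y = r sin θ, dA = r dr dθ); the integrand becomes 51r^2cos(θ)^2 + 34, so

    ∬_D (curl F)_z dA = ∫_0^{2π} ∫_0^{2} (51r^2cos(θ)^2 + 34) · r dr dθ.

Inner (r from 0 to 2): 204cos(θ)^2 + 68.
Outer (θ from 0 to 2π): 340π.

Therefore ∮_C F · dr = 340π.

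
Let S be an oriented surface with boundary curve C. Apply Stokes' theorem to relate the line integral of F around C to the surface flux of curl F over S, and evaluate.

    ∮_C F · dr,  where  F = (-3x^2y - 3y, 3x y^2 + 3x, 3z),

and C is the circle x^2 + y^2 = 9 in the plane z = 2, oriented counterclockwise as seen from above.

Let S be the flat disk x^2 + y^2 ≤ 9 in the plane z = 2, with upward unit normal n̂ = ẑ. By Stokes' theorem,

    ∮_C F · dr = ∬_S (∇ × F) · n̂ dS = ∬_D (curl F)_z dA,

where D is the disk x^2 + y^2 ≤ 9.

Compute the curl of F = (-3x^2y - 3y, 3x y^2 + 3x, 3z):
    (∇ × F)_x = ∂F_z/∂y - ∂F_y/∂z = 0,
    (∇ × F)_y = ∂F_x/∂z - ∂F_z/∂x = 0,
    (∇ × F)_z = ∂F_y/∂x - ∂F_x/∂y = 3x^2 + 3y^2 + 6.

On z = 2, (curl F)_z = 3x^2 + 3y^2 + 6.

Convert to polar (x = r cos θ, y = r sin θ, dA = r dr dθ); the integrand becomes 3r^2 + 6, so

    ∬_D (curl F)_z dA = ∫_0^{2π} ∫_0^{3} (3r^2 + 6) · r dr dθ.

Inner (r from 0 to 3): 351/4.
Outer (θ from 0 to 2π): 351π/2.

Therefore ∮_C F · dr = 351π/2.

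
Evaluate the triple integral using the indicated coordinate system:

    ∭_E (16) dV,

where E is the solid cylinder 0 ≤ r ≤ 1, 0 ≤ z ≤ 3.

In cylindrical coordinates, x = r cos(θ), y = r sin(θ), z = z, and dV = r dr dθ dz.

The integrand becomes 16, so

    ∭_E (16) dV = ∫_{0}^{2π} ∫_{0}^{1} ∫_{0}^{3} (16) · r dz dr dθ.

Inner (z): 48r.
Middle (r from 0 to 1): 24.
Outer (θ): 48π.

Therefore the triple integral equals 48π.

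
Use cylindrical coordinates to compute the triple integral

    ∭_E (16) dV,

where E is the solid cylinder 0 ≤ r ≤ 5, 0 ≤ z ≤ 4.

In cylindrical coordinates, x = r cos(θ), y = r sin(θ), z = z, and dV = r dr dθ dz.

The integrand becomes 16, so

    ∭_E (16) dV = ∫_{0}^{2π} ∫_{0}^{5} ∫_{0}^{4} (16) · r dz dr dθ.

Inner (z): 64r.
Middle (r from 0 to 5): 800.
Outer (θ): 1600π.

Therefore the triple integral equals 1600π.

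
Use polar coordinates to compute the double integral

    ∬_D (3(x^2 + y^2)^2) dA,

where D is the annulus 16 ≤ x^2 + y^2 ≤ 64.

The region D is 4 ≤ r ≤ 8, 0 ≤ θ ≤ 2π in polar coordinates, where x = r cos(θ), y = r sin(θ), and dA = r dr dθ.

Under the substitution, the integrand becomes 3r^4, so

    ∬_D (3(x^2 + y^2)^2) dA = ∫_{0}^{2π} ∫_{4}^{8} (3r^4) · r dr dθ.

Inner integral (in r): ∫_{4}^{8} (3r^4) · r dr = 129024.

Outer integral (in θ): ∫_{0}^{2π} (129024) dθ = 258048π.

Therefore ∬_D (3(x^2 + y^2)^2) dA = 258048π.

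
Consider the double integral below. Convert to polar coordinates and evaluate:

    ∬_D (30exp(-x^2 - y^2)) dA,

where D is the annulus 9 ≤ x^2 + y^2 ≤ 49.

The region D is 3 ≤ r ≤ 7, 0 ≤ θ ≤ 2π in polar coordinates, where x = r cos(θ), y = r sin(θ), and dA = r dr dθ.

Under the substitution, the integrand becomes 30exp(-r^2), so

    ∬_D (30exp(-x^2 - y^2)) dA = ∫_{0}^{2π} ∫_{3}^{7} (30exp(-r^2)) · r dr dθ.

Inner integral (in r): ∫_{3}^{7} (30exp(-r^2)) · r dr = -(15 - 15exp(40))exp(-49).

Outer integral (in θ): ∫_{0}^{2π} (-(15 - 15exp(40))exp(-49)) dθ = -30π (1 - exp(40))exp(-49).

Therefore ∬_D (30exp(-x^2 - y^2)) dA = -30π (1 - exp(40))exp(-49).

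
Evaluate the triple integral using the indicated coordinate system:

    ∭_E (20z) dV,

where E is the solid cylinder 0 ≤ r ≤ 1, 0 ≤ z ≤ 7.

In cylindrical coordinates, x = r cos(θ), y = r sin(θ), z = z, and dV = r dr dθ dz.

The integrand becomes 20z, so

    ∭_E (20z) dV = ∫_{0}^{2π} ∫_{0}^{1} ∫_{0}^{7} (20z) · r dz dr dθ.

Inner (z): 490r.
Middle (r from 0 to 1): 245.
Outer (θ): 490π.

Therefore the triple integral equals 490π.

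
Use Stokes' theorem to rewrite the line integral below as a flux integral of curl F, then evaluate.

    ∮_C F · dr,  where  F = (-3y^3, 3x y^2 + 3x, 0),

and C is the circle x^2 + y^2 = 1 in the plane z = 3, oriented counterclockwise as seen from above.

Let S be the flat disk x^2 + y^2 ≤ 1 in the plane z = 3, with upward unit normal n̂ = ẑ. By Stokes' theorem,

    ∮_C F · dr = ∬_S (∇ × F) · n̂ dS = ∬_D (curl F)_z dA,

where D is the disk x^2 + y^2 ≤ 1.

Compute the curl of F = (-3y^3, 3x y^2 + 3x, 0):
    (∇ × F)_x = ∂F_z/∂y - ∂F_y/∂z = 0,
    (∇ × F)_y = ∂F_x/∂z - ∂F_z/∂x = 0,
    (∇ × F)_z = ∂F_y/∂x - ∂F_x/∂y = 12y^2 + 3.

On z = 3, (curl F)_z = 12y^2 + 3.

Convert to polar (x = r cos θ, y = r sin θ, dA = r dr dθ); the integrand becomes 12r^2sin(θ)^2 + 3, so

    ∬_D (curl F)_z dA = ∫_0^{2π} ∫_0^{1} (12r^2sin(θ)^2 + 3) · r dr dθ.

Inner (r from 0 to 1): 3sin(θ)^2 + 3/2.
Outer (θ from 0 to 2π): 6π.

Therefore ∮_C F · dr = 6π.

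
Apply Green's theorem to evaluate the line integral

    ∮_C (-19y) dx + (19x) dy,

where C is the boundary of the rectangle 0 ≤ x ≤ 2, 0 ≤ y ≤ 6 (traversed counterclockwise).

Green's theorem converts the closed line integral into a double integral over the enclosed region D:

    ∮_C P dx + Q dy = ∬_D (∂Q/∂x - ∂P/∂y) dA.

Here P = -19y, Q = 19x, so

    ∂Q/∂x = 19,    ∂P/∂y = -19,
    ∂Q/∂x - ∂P/∂y = 38.

D is the region 0 ≤ x ≤ 2, 0 ≤ y ≤ 6. Evaluating the double integral:

    ∬_D (38) dA = ∫_0^{2} ∫_0^{6} (38) dy dx.

Inner (y from 0 to 6): 228.
Outer (x from 0 to 2): 456.

Therefore ∮_C P dx + Q dy = 456.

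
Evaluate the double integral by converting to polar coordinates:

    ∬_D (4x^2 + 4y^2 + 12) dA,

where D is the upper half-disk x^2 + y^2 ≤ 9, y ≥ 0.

The region D is 0 ≤ r ≤ 3, 0 ≤ θ ≤ π in polar coordinates, where x = r cos(θ), y = r sin(θ), and dA = r dr dθ.

Under the substitution, the integrand becomes 4r^2 + 12, so

    ∬_D (4x^2 + 4y^2 + 12) dA = ∫_{0}^{π} ∫_{0}^{3} (4r^2 + 12) · r dr dθ.

Inner integral (in r): ∫_{0}^{3} (4r^2 + 12) · r dr = 135.

Outer integral (in θ): ∫_{0}^{π} (135) dθ = 135π.

Therefore ∬_D (4x^2 + 4y^2 + 12) dA = 135π.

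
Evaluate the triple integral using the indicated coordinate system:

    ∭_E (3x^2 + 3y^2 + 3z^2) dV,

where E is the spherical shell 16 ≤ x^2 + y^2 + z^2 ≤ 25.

In spherical coordinates, x = ρ sin(φ) cos(θ), y = ρ sin(φ) sin(θ), z = ρ cos(φ), and dV = ρ^2 sin(φ) dρ dφ dθ.

The integrand becomes 3ρ^2, so

    ∭_E (3x^2 + 3y^2 + 3z^2) dV = ∫_{0}^{2π} ∫_{0}^{π} ∫_{4}^{5} (3ρ^2) · ρ^2 sin(φ) dρ dφ dθ.

Inner (ρ): 6303sin(φ)/5.
Middle (φ): 12606/5.
Outer (θ): 25212π/5.

Therefore the triple integral equals 25212π/5.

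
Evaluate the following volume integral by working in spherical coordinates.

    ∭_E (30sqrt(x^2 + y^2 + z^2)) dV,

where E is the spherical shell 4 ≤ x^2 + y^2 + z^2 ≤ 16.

In spherical coordinates, x = ρ sin(φ) cos(θ), y = ρ sin(φ) sin(θ), z = ρ cos(φ), and dV = ρ^2 sin(φ) dρ dφ dθ.

The integrand becomes 30ρ, so

    ∭_E (30sqrt(x^2 + y^2 + z^2)) dV = ∫_{0}^{2π} ∫_{0}^{π} ∫_{2}^{4} (30ρ) · ρ^2 sin(φ) dρ dφ dθ.

Inner (ρ): 1800sin(φ).
Middle (φ): 3600.
Outer (θ): 7200π.

Therefore the triple integral equals 7200π.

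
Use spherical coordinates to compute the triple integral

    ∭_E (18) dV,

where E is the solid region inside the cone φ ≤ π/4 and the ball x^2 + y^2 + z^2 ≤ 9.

In spherical coordinates, x = ρ sin(φ) cos(θ), y = ρ sin(φ) sin(θ), z = ρ cos(φ), and dV = ρ^2 sin(φ) dρ dφ dθ.

The integrand becomes 18, so

    ∭_E (18) dV = ∫_{0}^{2π} ∫_{0}^{π/4} ∫_{0}^{3} (18) · ρ^2 sin(φ) dρ dφ dθ.

Inner (ρ): 162sin(φ).
Middle (φ): 162 - 81sqrt(2).
Outer (θ): 162π (2 - sqrt(2)).

Therefore the triple integral equals 162π (2 - sqrt(2)).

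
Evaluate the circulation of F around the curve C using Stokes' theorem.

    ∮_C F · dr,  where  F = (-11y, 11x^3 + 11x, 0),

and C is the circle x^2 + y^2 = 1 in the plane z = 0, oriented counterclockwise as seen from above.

Let S be the flat disk x^2 + y^2 ≤ 1 in the plane z = 0, with upward unit normal n̂ = ẑ. By Stokes' theorem,

    ∮_C F · dr = ∬_S (∇ × F) · n̂ dS = ∬_D (curl F)_z dA,

where D is the disk x^2 + y^2 ≤ 1.

Compute the curl of F = (-11y, 11x^3 + 11x, 0):
    (∇ × F)_x = ∂F_z/∂y - ∂F_y/∂z = 0,
    (∇ × F)_y = ∂F_x/∂z - ∂F_z/∂x = 0,
    (∇ × F)_z = ∂F_y/∂x - ∂F_x/∂y = 33x^2 + 22.

On z = 0, (curl F)_z = 33x^2 + 22.

Convert to polar (x = r cos θ, y = r sin θ, dA = r dr dθ); the integrand becomes 33r^2cos(θ)^2 + 22, so

    ∬_D (curl F)_z dA = ∫_0^{2π} ∫_0^{1} (33r^2cos(θ)^2 + 22) · r dr dθ.

Inner (r from 0 to 1): 33cos(θ)^2/4 + 11.
Outer (θ from 0 to 2π): 121π/4.

Therefore ∮_C F · dr = 121π/4.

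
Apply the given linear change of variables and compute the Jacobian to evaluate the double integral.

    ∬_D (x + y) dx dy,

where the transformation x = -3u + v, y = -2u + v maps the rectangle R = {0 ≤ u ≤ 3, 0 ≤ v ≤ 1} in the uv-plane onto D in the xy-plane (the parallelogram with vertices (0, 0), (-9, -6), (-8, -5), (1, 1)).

Compute the Jacobian determinant of (x, y) with respect to (u, v):

    ∂(x,y)/∂(u,v) = | -3  1 | = (-3)(1) - (1)(-2) = -1.
                   | -2  1 |

Its absolute value is |J| = 1 (the area scaling factor).

Substituting x = -3u + v, y = -2u + v into the integrand,

    x + y → -5u + 2v,

so the integral becomes

    ∬_R (-5u + 2v) · |J| du dv = ∫_0^3 ∫_0^1 (-5u + 2v) dv du.

Inner (v): 1 - 5u.
Outer (u): -39/2.

Therefore ∬_D (x + y) dx dy = -39/2.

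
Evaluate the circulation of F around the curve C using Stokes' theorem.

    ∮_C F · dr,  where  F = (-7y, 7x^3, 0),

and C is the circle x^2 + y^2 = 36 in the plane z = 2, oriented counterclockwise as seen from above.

Let S be the flat disk x^2 + y^2 ≤ 36 in the plane z = 2, with upward unit normal n̂ = ẑ. By Stokes' theorem,

    ∮_C F · dr = ∬_S (∇ × F) · n̂ dS = ∬_D (curl F)_z dA,

where D is the disk x^2 + y^2 ≤ 36.

Compute the curl of F = (-7y, 7x^3, 0):
    (∇ × F)_x = ∂F_z/∂y - ∂F_y/∂z = 0,
    (∇ × F)_y = ∂F_x/∂z - ∂F_z/∂x = 0,
    (∇ × F)_z = ∂F_y/∂x - ∂F_x/∂y = 21x^2 + 7.

On z = 2, (curl F)_z = 21x^2 + 7.

Convert to polar (x = r cos θ, y = r sin θ, dA = r dr dθ); the integrand becomes 21r^2cos(θ)^2 + 7, so

    ∬_D (curl F)_z dA = ∫_0^{2π} ∫_0^{6} (21r^2cos(θ)^2 + 7) · r dr dθ.

Inner (r from 0 to 6): 6804cos(θ)^2 + 126.
Outer (θ from 0 to 2π): 7056π.

Therefore ∮_C F · dr = 7056π.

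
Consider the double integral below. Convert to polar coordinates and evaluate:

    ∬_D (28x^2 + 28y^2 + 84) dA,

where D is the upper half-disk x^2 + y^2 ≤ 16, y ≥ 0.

The region D is 0 ≤ r ≤ 4, 0 ≤ θ ≤ π in polar coordinates, where x = r cos(θ), y = r sin(θ), and dA = r dr dθ.

Under the substitution, the integrand becomes 28r^2 + 84, so

    ∬_D (28x^2 + 28y^2 + 84) dA = ∫_{0}^{π} ∫_{0}^{4} (28r^2 + 84) · r dr dθ.

Inner integral (in r): ∫_{0}^{4} (28r^2 + 84) · r dr = 2464.

Outer integral (in θ): ∫_{0}^{π} (2464) dθ = 2464π.

Therefore ∬_D (28x^2 + 28y^2 + 84) dA = 2464π.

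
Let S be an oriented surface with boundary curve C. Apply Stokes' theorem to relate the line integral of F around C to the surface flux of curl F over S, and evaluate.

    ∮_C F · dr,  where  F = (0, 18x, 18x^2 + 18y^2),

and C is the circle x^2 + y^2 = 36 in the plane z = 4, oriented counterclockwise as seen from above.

Let S be the flat disk x^2 + y^2 ≤ 36 in the plane z = 4, with upward unit normal n̂ = ẑ. By Stokes' theorem,

    ∮_C F · dr = ∬_S (∇ × F) · n̂ dS = ∬_D (curl F)_z dA,

where D is the disk x^2 + y^2 ≤ 36.

Compute the curl of F = (0, 18x, 18x^2 + 18y^2):
    (∇ × F)_x = ∂F_z/∂y - ∂F_y/∂z = 36y,
    (∇ × F)_y = ∂F_x/∂z - ∂F_z/∂x = -36x,
    (∇ × F)_z = ∂F_y/∂x - ∂F_x/∂y = 18.

On z = 4, (curl F)_z = 18.

Convert to polar (x = r cos θ, y = r sin θ, dA = r dr dθ); the integrand becomes 18, so

    ∬_D (curl F)_z dA = ∫_0^{2π} ∫_0^{6} (18) · r dr dθ.

Inner (r from 0 to 6): 324.
Outer (θ from 0 to 2π): 648π.

Therefore ∮_C F · dr = 648π.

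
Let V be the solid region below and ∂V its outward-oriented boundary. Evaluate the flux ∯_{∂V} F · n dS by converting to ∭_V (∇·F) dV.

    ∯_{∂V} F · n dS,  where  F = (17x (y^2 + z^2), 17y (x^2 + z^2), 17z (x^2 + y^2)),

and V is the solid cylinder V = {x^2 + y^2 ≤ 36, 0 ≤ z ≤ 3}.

By the divergence theorem,

    ∯_{∂V} F · n dS = ∭_V (∇ · F) dV.

Compute the divergence:
    ∇ · F = ∂F_x/∂x + ∂F_y/∂y + ∂F_z/∂z = 17y^2 + 17z^2 + 17x^2 + 17z^2 + 17x^2 + 17y^2 = 34x^2 + 34y^2 + 34z^2.

In cylindrical coordinates, x = r cos(θ), y = r sin(θ), z = z, dV = r dr dθ dz, with 0 ≤ r ≤ 6, 0 ≤ θ ≤ 2π, 0 ≤ z ≤ 3.

The integrand, after substitution and multiplying by the volume element, becomes (34r^2 + 34z^2) · r, so

    ∭_V (∇·F) dV = ∫_0^{2π} ∫_0^{6} ∫_0^{3} (34r^2 + 34z^2) · r dz dr dθ.

Inner (z from 0 to 3): 102r (r^2 + 3).
Middle (r from 0 to 6): 38556.
Outer (θ from 0 to 2π): 77112π.

Therefore ∯_{∂V} F · n dS = 77112π.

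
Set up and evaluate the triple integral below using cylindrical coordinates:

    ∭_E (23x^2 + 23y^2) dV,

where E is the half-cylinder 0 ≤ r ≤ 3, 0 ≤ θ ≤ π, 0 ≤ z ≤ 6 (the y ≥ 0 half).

In cylindrical coordinates, x = r cos(θ), y = r sin(θ), z = z, and dV = r dr dθ dz.

The integrand becomes 23r^2, so

    ∭_E (23x^2 + 23y^2) dV = ∫_{0}^{π} ∫_{0}^{3} ∫_{0}^{6} (23r^2) · r dz dr dθ.

Inner (z): 138r^3.
Middle (r from 0 to 3): 5589/2.
Outer (θ): 5589π/2.

Therefore the triple integral equals 5589π/2.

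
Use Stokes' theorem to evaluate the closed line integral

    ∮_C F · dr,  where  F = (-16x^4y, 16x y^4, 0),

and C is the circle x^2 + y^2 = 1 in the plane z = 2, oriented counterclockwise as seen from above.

Let S be the flat disk x^2 + y^2 ≤ 1 in the plane z = 2, with upward unit normal n̂ = ẑ. By Stokes' theorem,

    ∮_C F · dr = ∬_S (∇ × F) · n̂ dS = ∬_D (curl F)_z dA,

where D is the disk x^2 + y^2 ≤ 1.

Compute the curl of F = (-16x^4y, 16x y^4, 0):
    (∇ × F)_x = ∂F_z/∂y - ∂F_y/∂z = 0,
    (∇ × F)_y = ∂F_x/∂z - ∂F_z/∂x = 0,
    (∇ × F)_z = ∂F_y/∂x - ∂F_x/∂y = 16x^4 + 16y^4.

On z = 2, (curl F)_z = 16x^4 + 16y^4.

Convert to polar (x = r cos θ, y = r sin θ, dA = r dr dθ); the integrand becomes 16r^4(sin(θ)^4 + cos(θ)^4), so

    ∬_D (curl F)_z dA = ∫_0^{2π} ∫_0^{1} (16r^4(sin(θ)^4 + cos(θ)^4)) · r dr dθ.

Inner (r from 0 to 1): 8sin(θ)^4/3 + 8cos(θ)^4/3.
Outer (θ from 0 to 2π): 4π.

Therefore ∮_C F · dr = 4π.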